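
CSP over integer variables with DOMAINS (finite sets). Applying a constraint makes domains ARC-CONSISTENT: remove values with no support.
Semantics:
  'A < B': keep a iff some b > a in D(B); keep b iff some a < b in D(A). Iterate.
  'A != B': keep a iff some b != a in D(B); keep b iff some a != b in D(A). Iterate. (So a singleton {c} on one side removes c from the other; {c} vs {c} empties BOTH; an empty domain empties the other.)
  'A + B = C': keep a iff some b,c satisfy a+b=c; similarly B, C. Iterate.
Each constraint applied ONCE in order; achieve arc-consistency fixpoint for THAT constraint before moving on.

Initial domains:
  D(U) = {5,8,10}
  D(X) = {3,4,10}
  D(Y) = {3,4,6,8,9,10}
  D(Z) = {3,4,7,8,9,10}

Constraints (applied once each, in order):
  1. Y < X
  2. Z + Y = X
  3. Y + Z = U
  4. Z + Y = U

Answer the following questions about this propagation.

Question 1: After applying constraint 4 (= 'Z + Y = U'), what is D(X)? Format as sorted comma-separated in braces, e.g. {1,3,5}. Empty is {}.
Constraint 1 (Y < X) on D(Y)={3,4,6,8,9,10} D(X)={3,4,10}: Y {3,4,6,8,9,10}->{3,4,6,8,9}; X {3,4,10}->{4,10}
Constraint 2 (Z + Y = X) on D(Z)={3,4,7,8,9,10} D(Y)={3,4,6,8,9} D(X)={4,10}: Z {3,4,7,8,9,10}->{4,7}; Y {3,4,6,8,9}->{3,6}; X {4,10}->{10}
Constraint 3 (Y + Z = U) on D(Y)={3,6} D(Z)={4,7} D(U)={5,8,10}: U {5,8,10}->{10}
Constraint 4 (Z + Y = U) on D(Z)={4,7} D(Y)={3,6} D(U)={10}: no change
So after constraint 4: D(X) = {10}

Answer: {10}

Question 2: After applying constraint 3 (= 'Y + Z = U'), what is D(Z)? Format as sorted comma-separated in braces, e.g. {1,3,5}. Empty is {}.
Answer: {4,7}

Derivation:
Constraint 1 (Y < X) on D(Y)={3,4,6,8,9,10} D(X)={3,4,10}: Y {3,4,6,8,9,10}->{3,4,6,8,9}; X {3,4,10}->{4,10}
Constraint 2 (Z + Y = X) on D(Z)={3,4,7,8,9,10} D(Y)={3,4,6,8,9} D(X)={4,10}: Z {3,4,7,8,9,10}->{4,7}; Y {3,4,6,8,9}->{3,6}; X {4,10}->{10}
Constraint 3 (Y + Z = U) on D(Y)={3,6} D(Z)={4,7} D(U)={5,8,10}: U {5,8,10}->{10}
So after constraint 3: D(Z) = {4,7}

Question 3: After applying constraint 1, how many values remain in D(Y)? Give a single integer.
Constraint 1 (Y < X) on D(Y)={3,4,6,8,9,10} D(X)={3,4,10}: Y {3,4,6,8,9,10}->{3,4,6,8,9}; X {3,4,10}->{4,10}
So after constraint 1: D(Y)={3,4,6,8,9}, size = 5

Answer: 5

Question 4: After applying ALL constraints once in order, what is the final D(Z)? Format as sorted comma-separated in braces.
Constraint 1 (Y < X) on D(Y)={3,4,6,8,9,10} D(X)={3,4,10}: Y {3,4,6,8,9,10}->{3,4,6,8,9}; X {3,4,10}->{4,10}
Constraint 2 (Z + Y = X) on D(Z)={3,4,7,8,9,10} D(Y)={3,4,6,8,9} D(X)={4,10}: Z {3,4,7,8,9,10}->{4,7}; Y {3,4,6,8,9}->{3,6}; X {4,10}->{10}
Constraint 3 (Y + Z = U) on D(Y)={3,6} D(Z)={4,7} D(U)={5,8,10}: U {5,8,10}->{10}
Constraint 4 (Z + Y = U) on D(Z)={4,7} D(Y)={3,6} D(U)={10}: no change
So after all 4 constraints: D(Z) = {4,7}

Answer: {4,7}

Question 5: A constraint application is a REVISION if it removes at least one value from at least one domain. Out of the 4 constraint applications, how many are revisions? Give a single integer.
Constraint 1 (Y < X) on D(Y)={3,4,6,8,9,10} D(X)={3,4,10}: Y {3,4,6,8,9,10}->{3,4,6,8,9}; X {3,4,10}->{4,10} => REVISION
Constraint 2 (Z + Y = X) on D(Z)={3,4,7,8,9,10} D(Y)={3,4,6,8,9} D(X)={4,10}: Z {3,4,7,8,9,10}->{4,7}; Y {3,4,6,8,9}->{3,6}; X {4,10}->{10} => REVISION
Constraint 3 (Y + Z = U) on D(Y)={3,6} D(Z)={4,7} D(U)={5,8,10}: U {5,8,10}->{10} => REVISION
Constraint 4 (Z + Y = U) on D(Z)={4,7} D(Y)={3,6} D(U)={10}: no change => not a revision
Total revisions = 3

Answer: 3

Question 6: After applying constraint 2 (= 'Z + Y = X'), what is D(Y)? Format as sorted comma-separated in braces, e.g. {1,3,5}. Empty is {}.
Answer: {3,6}

Derivation:
Constraint 1 (Y < X) on D(Y)={3,4,6,8,9,10} D(X)={3,4,10}: Y {3,4,6,8,9,10}->{3,4,6,8,9}; X {3,4,10}->{4,10}
Constraint 2 (Z + Y = X) on D(Z)={3,4,7,8,9,10} D(Y)={3,4,6,8,9} D(X)={4,10}: Z {3,4,7,8,9,10}->{4,7}; Y {3,4,6,8,9}->{3,6}; X {4,10}->{10}
So after constraint 2: D(Y) = {3,6}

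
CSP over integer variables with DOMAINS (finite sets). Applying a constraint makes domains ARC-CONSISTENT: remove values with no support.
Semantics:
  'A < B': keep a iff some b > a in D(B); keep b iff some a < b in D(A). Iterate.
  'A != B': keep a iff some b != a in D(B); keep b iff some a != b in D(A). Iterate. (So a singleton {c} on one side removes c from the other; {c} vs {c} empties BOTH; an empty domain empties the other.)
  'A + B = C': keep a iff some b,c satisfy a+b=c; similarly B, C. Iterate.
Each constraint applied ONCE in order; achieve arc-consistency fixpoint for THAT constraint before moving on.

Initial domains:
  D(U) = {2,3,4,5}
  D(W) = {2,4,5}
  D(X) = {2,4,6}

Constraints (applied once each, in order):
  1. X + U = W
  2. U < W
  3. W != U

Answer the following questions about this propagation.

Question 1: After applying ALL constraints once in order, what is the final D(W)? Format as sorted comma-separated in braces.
Answer: {4,5}

Derivation:
Constraint 1 (X + U = W) on D(X)={2,4,6} D(U)={2,3,4,5} D(W)={2,4,5}: X {2,4,6}->{2}; U {2,3,4,5}->{2,3}; W {2,4,5}->{4,5}
Constraint 2 (U < W) on D(U)={2,3} D(W)={4,5}: no change
Constraint 3 (W != U) on D(W)={4,5} D(U)={2,3}: no change
So after all 3 constraints: D(W) = {4,5}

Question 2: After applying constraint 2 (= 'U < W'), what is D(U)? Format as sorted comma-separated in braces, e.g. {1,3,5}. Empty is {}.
Constraint 1 (X + U = W) on D(X)={2,4,6} D(U)={2,3,4,5} D(W)={2,4,5}: X {2,4,6}->{2}; U {2,3,4,5}->{2,3}; W {2,4,5}->{4,5}
Constraint 2 (U < W) on D(U)={2,3} D(W)={4,5}: no change
So after constraint 2: D(U) = {2,3}

Answer: {2,3}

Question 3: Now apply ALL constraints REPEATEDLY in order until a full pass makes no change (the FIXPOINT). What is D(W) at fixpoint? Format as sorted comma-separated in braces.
Answer: {4,5}

Derivation:
pass 0 (initial): D(W)={2,4,5}
pass 1: U {2,3,4,5}->{2,3}; W {2,4,5}->{4,5}; X {2,4,6}->{2}
pass 2: no change
Fixpoint after 2 passes: D(W) = {4,5}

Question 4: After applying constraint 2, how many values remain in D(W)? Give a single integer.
Constraint 1 (X + U = W) on D(X)={2,4,6} D(U)={2,3,4,5} D(W)={2,4,5}: X {2,4,6}->{2}; U {2,3,4,5}->{2,3}; W {2,4,5}->{4,5}
Constraint 2 (U < W) on D(U)={2,3} D(W)={4,5}: no change
So after constraint 2: D(W)={4,5}, size = 2

Answer: 2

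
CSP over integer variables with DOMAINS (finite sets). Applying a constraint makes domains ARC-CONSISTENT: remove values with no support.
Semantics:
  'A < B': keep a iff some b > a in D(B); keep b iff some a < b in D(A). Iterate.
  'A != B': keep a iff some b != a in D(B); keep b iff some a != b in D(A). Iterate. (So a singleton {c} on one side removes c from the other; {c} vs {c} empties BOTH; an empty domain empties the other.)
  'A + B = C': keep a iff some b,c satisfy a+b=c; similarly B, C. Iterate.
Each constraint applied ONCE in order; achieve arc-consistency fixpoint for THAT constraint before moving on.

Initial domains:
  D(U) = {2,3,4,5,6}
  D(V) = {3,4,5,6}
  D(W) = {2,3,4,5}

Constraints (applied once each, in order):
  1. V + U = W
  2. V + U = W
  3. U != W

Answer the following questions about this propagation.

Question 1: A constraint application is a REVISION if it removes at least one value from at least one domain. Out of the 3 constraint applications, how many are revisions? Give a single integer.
Answer: 1

Derivation:
Constraint 1 (V + U = W) on D(V)={3,4,5,6} D(U)={2,3,4,5,6} D(W)={2,3,4,5}: V {3,4,5,6}->{3}; U {2,3,4,5,6}->{2}; W {2,3,4,5}->{5} => REVISION
Constraint 2 (V + U = W) on D(V)={3} D(U)={2} D(W)={5}: no change => not a revision
Constraint 3 (U != W) on D(U)={2} D(W)={5}: no change => not a revision
Total revisions = 1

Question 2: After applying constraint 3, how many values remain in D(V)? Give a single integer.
Constraint 1 (V + U = W) on D(V)={3,4,5,6} D(U)={2,3,4,5,6} D(W)={2,3,4,5}: V {3,4,5,6}->{3}; U {2,3,4,5,6}->{2}; W {2,3,4,5}->{5}
Constraint 2 (V + U = W) on D(V)={3} D(U)={2} D(W)={5}: no change
Constraint 3 (U != W) on D(U)={2} D(W)={5}: no change
So after constraint 3: D(V)={3}, size = 1

Answer: 1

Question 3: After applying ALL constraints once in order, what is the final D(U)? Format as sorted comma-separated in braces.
Answer: {2}

Derivation:
Constraint 1 (V + U = W) on D(V)={3,4,5,6} D(U)={2,3,4,5,6} D(W)={2,3,4,5}: V {3,4,5,6}->{3}; U {2,3,4,5,6}->{2}; W {2,3,4,5}->{5}
Constraint 2 (V + U = W) on D(V)={3} D(U)={2} D(W)={5}: no change
Constraint 3 (U != W) on D(U)={2} D(W)={5}: no change
So after all 3 constraints: D(U) = {2}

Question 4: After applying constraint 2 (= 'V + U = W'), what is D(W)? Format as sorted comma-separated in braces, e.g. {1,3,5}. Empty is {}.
Constraint 1 (V + U = W) on D(V)={3,4,5,6} D(U)={2,3,4,5,6} D(W)={2,3,4,5}: V {3,4,5,6}->{3}; U {2,3,4,5,6}->{2}; W {2,3,4,5}->{5}
Constraint 2 (V + U = W) on D(V)={3} D(U)={2} D(W)={5}: no change
So after constraint 2: D(W) = {5}

Answer: {5}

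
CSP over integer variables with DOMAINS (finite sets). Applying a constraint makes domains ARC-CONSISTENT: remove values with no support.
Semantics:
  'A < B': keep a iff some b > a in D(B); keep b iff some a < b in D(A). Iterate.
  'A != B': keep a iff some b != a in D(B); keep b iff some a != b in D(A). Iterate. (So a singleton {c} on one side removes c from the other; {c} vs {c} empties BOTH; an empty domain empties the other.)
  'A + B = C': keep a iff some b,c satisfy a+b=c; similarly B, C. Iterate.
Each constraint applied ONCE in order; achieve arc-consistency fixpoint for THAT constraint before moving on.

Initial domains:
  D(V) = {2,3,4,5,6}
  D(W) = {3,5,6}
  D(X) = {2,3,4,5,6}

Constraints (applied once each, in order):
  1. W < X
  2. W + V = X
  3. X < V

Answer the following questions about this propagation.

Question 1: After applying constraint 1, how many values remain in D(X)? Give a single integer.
Answer: 3

Derivation:
Constraint 1 (W < X) on D(W)={3,5,6} D(X)={2,3,4,5,6}: W {3,5,6}->{3,5}; X {2,3,4,5,6}->{4,5,6}
So after constraint 1: D(X)={4,5,6}, size = 3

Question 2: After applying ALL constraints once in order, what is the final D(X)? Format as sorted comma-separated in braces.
Constraint 1 (W < X) on D(W)={3,5,6} D(X)={2,3,4,5,6}: W {3,5,6}->{3,5}; X {2,3,4,5,6}->{4,5,6}
Constraint 2 (W + V = X) on D(W)={3,5} D(V)={2,3,4,5,6} D(X)={4,5,6}: W {3,5}->{3}; V {2,3,4,5,6}->{2,3}; X {4,5,6}->{5,6}
Constraint 3 (X < V) on D(X)={5,6} D(V)={2,3}: X {5,6}->{}; V {2,3}->{}
So after all 3 constraints: D(X) = {}

Answer: {}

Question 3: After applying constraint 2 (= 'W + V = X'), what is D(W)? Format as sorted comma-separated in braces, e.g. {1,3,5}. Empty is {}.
Constraint 1 (W < X) on D(W)={3,5,6} D(X)={2,3,4,5,6}: W {3,5,6}->{3,5}; X {2,3,4,5,6}->{4,5,6}
Constraint 2 (W + V = X) on D(W)={3,5} D(V)={2,3,4,5,6} D(X)={4,5,6}: W {3,5}->{3}; V {2,3,4,5,6}->{2,3}; X {4,5,6}->{5,6}
So after constraint 2: D(W) = {3}

Answer: {3}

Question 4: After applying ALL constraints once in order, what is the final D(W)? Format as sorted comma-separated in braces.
Constraint 1 (W < X) on D(W)={3,5,6} D(X)={2,3,4,5,6}: W {3,5,6}->{3,5}; X {2,3,4,5,6}->{4,5,6}
Constraint 2 (W + V = X) on D(W)={3,5} D(V)={2,3,4,5,6} D(X)={4,5,6}: W {3,5}->{3}; V {2,3,4,5,6}->{2,3}; X {4,5,6}->{5,6}
Constraint 3 (X < V) on D(X)={5,6} D(V)={2,3}: X {5,6}->{}; V {2,3}->{}
So after all 3 constraints: D(W) = {3}

Answer: {3}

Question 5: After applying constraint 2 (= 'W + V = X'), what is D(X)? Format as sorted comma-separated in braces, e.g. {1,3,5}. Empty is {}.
Answer: {5,6}

Derivation:
Constraint 1 (W < X) on D(W)={3,5,6} D(X)={2,3,4,5,6}: W {3,5,6}->{3,5}; X {2,3,4,5,6}->{4,5,6}
Constraint 2 (W + V = X) on D(W)={3,5} D(V)={2,3,4,5,6} D(X)={4,5,6}: W {3,5}->{3}; V {2,3,4,5,6}->{2,3}; X {4,5,6}->{5,6}
So after constraint 2: D(X) = {5,6}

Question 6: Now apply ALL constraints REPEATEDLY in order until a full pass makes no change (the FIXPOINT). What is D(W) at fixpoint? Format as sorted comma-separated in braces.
pass 0 (initial): D(W)={3,5,6}
pass 1: V {2,3,4,5,6}->{}; W {3,5,6}->{3}; X {2,3,4,5,6}->{}
pass 2: W {3}->{}
pass 3: no change
Fixpoint after 3 passes: D(W) = {}

Answer: {}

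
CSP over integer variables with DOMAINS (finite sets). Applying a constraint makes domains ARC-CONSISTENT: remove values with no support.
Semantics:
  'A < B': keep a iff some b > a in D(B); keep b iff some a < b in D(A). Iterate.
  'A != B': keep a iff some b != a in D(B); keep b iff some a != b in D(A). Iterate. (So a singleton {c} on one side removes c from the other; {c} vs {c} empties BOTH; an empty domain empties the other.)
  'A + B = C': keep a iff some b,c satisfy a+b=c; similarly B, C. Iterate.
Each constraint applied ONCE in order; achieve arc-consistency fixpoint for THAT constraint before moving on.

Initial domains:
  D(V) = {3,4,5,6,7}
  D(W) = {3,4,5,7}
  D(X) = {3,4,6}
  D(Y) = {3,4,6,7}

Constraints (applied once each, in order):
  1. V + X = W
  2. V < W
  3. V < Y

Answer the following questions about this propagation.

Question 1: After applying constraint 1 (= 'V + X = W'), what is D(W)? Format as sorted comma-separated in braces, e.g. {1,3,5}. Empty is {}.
Constraint 1 (V + X = W) on D(V)={3,4,5,6,7} D(X)={3,4,6} D(W)={3,4,5,7}: V {3,4,5,6,7}->{3,4}; X {3,4,6}->{3,4}; W {3,4,5,7}->{7}
So after constraint 1: D(W) = {7}

Answer: {7}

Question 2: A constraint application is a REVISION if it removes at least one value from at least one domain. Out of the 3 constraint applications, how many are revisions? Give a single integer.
Answer: 2

Derivation:
Constraint 1 (V + X = W) on D(V)={3,4,5,6,7} D(X)={3,4,6} D(W)={3,4,5,7}: V {3,4,5,6,7}->{3,4}; X {3,4,6}->{3,4}; W {3,4,5,7}->{7} => REVISION
Constraint 2 (V < W) on D(V)={3,4} D(W)={7}: no change => not a revision
Constraint 3 (V < Y) on D(V)={3,4} D(Y)={3,4,6,7}: Y {3,4,6,7}->{4,6,7} => REVISION
Total revisions = 2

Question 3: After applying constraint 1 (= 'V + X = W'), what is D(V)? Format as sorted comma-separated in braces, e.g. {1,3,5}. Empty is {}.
Constraint 1 (V + X = W) on D(V)={3,4,5,6,7} D(X)={3,4,6} D(W)={3,4,5,7}: V {3,4,5,6,7}->{3,4}; X {3,4,6}->{3,4}; W {3,4,5,7}->{7}
So after constraint 1: D(V) = {3,4}

Answer: {3,4}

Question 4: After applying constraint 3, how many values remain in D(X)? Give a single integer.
Constraint 1 (V + X = W) on D(V)={3,4,5,6,7} D(X)={3,4,6} D(W)={3,4,5,7}: V {3,4,5,6,7}->{3,4}; X {3,4,6}->{3,4}; W {3,4,5,7}->{7}
Constraint 2 (V < W) on D(V)={3,4} D(W)={7}: no change
Constraint 3 (V < Y) on D(V)={3,4} D(Y)={3,4,6,7}: Y {3,4,6,7}->{4,6,7}
So after constraint 3: D(X)={3,4}, size = 2

Answer: 2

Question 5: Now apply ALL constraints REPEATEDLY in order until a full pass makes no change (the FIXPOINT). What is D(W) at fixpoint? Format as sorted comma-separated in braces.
pass 0 (initial): D(W)={3,4,5,7}
pass 1: V {3,4,5,6,7}->{3,4}; W {3,4,5,7}->{7}; X {3,4,6}->{3,4}; Y {3,4,6,7}->{4,6,7}
pass 2: no change
Fixpoint after 2 passes: D(W) = {7}

Answer: {7}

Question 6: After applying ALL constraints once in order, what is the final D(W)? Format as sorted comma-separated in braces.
Answer: {7}

Derivation:
Constraint 1 (V + X = W) on D(V)={3,4,5,6,7} D(X)={3,4,6} D(W)={3,4,5,7}: V {3,4,5,6,7}->{3,4}; X {3,4,6}->{3,4}; W {3,4,5,7}->{7}
Constraint 2 (V < W) on D(V)={3,4} D(W)={7}: no change
Constraint 3 (V < Y) on D(V)={3,4} D(Y)={3,4,6,7}: Y {3,4,6,7}->{4,6,7}
So after all 3 constraints: D(W) = {7}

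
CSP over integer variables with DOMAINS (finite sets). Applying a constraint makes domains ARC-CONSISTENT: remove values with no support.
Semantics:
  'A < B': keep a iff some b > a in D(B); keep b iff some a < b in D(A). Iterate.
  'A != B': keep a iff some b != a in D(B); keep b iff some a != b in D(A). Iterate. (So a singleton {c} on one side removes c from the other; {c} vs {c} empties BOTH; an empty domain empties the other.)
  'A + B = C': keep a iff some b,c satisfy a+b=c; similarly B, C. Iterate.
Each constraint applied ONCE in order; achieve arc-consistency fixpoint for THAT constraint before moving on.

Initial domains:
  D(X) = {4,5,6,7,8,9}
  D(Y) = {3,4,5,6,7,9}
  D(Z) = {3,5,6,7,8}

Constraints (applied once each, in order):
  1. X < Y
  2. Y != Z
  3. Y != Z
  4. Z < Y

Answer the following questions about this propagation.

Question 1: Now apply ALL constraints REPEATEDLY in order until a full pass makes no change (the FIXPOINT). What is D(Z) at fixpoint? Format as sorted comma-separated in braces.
Answer: {3,5,6,7,8}

Derivation:
pass 0 (initial): D(Z)={3,5,6,7,8}
pass 1: X {4,5,6,7,8,9}->{4,5,6,7,8}; Y {3,4,5,6,7,9}->{5,6,7,9}
pass 2: no change
Fixpoint after 2 passes: D(Z) = {3,5,6,7,8}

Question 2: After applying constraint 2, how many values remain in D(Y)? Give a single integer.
Answer: 4

Derivation:
Constraint 1 (X < Y) on D(X)={4,5,6,7,8,9} D(Y)={3,4,5,6,7,9}: X {4,5,6,7,8,9}->{4,5,6,7,8}; Y {3,4,5,6,7,9}->{5,6,7,9}
Constraint 2 (Y != Z) on D(Y)={5,6,7,9} D(Z)={3,5,6,7,8}: no change
So after constraint 2: D(Y)={5,6,7,9}, size = 4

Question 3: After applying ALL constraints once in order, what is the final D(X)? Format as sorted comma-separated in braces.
Constraint 1 (X < Y) on D(X)={4,5,6,7,8,9} D(Y)={3,4,5,6,7,9}: X {4,5,6,7,8,9}->{4,5,6,7,8}; Y {3,4,5,6,7,9}->{5,6,7,9}
Constraint 2 (Y != Z) on D(Y)={5,6,7,9} D(Z)={3,5,6,7,8}: no change
Constraint 3 (Y != Z) on D(Y)={5,6,7,9} D(Z)={3,5,6,7,8}: no change
Constraint 4 (Z < Y) on D(Z)={3,5,6,7,8} D(Y)={5,6,7,9}: no change
So after all 4 constraints: D(X) = {4,5,6,7,8}

Answer: {4,5,6,7,8}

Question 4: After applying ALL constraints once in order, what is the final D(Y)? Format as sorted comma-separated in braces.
Constraint 1 (X < Y) on D(X)={4,5,6,7,8,9} D(Y)={3,4,5,6,7,9}: X {4,5,6,7,8,9}->{4,5,6,7,8}; Y {3,4,5,6,7,9}->{5,6,7,9}
Constraint 2 (Y != Z) on D(Y)={5,6,7,9} D(Z)={3,5,6,7,8}: no change
Constraint 3 (Y != Z) on D(Y)={5,6,7,9} D(Z)={3,5,6,7,8}: no change
Constraint 4 (Z < Y) on D(Z)={3,5,6,7,8} D(Y)={5,6,7,9}: no change
So after all 4 constraints: D(Y) = {5,6,7,9}

Answer: {5,6,7,9}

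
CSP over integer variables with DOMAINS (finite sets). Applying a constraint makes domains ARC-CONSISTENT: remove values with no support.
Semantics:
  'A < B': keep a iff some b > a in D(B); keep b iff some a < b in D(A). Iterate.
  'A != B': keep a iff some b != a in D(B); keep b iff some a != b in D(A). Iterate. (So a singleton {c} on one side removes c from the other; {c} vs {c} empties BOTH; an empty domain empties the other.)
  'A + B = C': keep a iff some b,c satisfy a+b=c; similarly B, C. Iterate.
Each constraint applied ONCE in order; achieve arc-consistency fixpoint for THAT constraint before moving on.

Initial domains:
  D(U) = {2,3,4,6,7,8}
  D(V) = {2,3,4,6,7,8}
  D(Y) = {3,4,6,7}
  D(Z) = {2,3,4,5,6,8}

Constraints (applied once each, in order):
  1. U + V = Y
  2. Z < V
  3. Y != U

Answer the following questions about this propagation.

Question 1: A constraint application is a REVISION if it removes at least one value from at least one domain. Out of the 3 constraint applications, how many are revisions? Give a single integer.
Constraint 1 (U + V = Y) on D(U)={2,3,4,6,7,8} D(V)={2,3,4,6,7,8} D(Y)={3,4,6,7}: U {2,3,4,6,7,8}->{2,3,4}; V {2,3,4,6,7,8}->{2,3,4}; Y {3,4,6,7}->{4,6,7} => REVISION
Constraint 2 (Z < V) on D(Z)={2,3,4,5,6,8} D(V)={2,3,4}: Z {2,3,4,5,6,8}->{2,3}; V {2,3,4}->{3,4} => REVISION
Constraint 3 (Y != U) on D(Y)={4,6,7} D(U)={2,3,4}: no change => not a revision
Total revisions = 2

Answer: 2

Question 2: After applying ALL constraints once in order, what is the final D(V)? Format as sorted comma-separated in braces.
Answer: {3,4}

Derivation:
Constraint 1 (U + V = Y) on D(U)={2,3,4,6,7,8} D(V)={2,3,4,6,7,8} D(Y)={3,4,6,7}: U {2,3,4,6,7,8}->{2,3,4}; V {2,3,4,6,7,8}->{2,3,4}; Y {3,4,6,7}->{4,6,7}
Constraint 2 (Z < V) on D(Z)={2,3,4,5,6,8} D(V)={2,3,4}: Z {2,3,4,5,6,8}->{2,3}; V {2,3,4}->{3,4}
Constraint 3 (Y != U) on D(Y)={4,6,7} D(U)={2,3,4}: no change
So after all 3 constraints: D(V) = {3,4}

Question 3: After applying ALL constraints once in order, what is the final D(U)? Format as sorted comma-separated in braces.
Answer: {2,3,4}

Derivation:
Constraint 1 (U + V = Y) on D(U)={2,3,4,6,7,8} D(V)={2,3,4,6,7,8} D(Y)={3,4,6,7}: U {2,3,4,6,7,8}->{2,3,4}; V {2,3,4,6,7,8}->{2,3,4}; Y {3,4,6,7}->{4,6,7}
Constraint 2 (Z < V) on D(Z)={2,3,4,5,6,8} D(V)={2,3,4}: Z {2,3,4,5,6,8}->{2,3}; V {2,3,4}->{3,4}
Constraint 3 (Y != U) on D(Y)={4,6,7} D(U)={2,3,4}: no change
So after all 3 constraints: D(U) = {2,3,4}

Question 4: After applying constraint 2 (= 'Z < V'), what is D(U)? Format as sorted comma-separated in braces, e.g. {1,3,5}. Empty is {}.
Answer: {2,3,4}

Derivation:
Constraint 1 (U + V = Y) on D(U)={2,3,4,6,7,8} D(V)={2,3,4,6,7,8} D(Y)={3,4,6,7}: U {2,3,4,6,7,8}->{2,3,4}; V {2,3,4,6,7,8}->{2,3,4}; Y {3,4,6,7}->{4,6,7}
Constraint 2 (Z < V) on D(Z)={2,3,4,5,6,8} D(V)={2,3,4}: Z {2,3,4,5,6,8}->{2,3}; V {2,3,4}->{3,4}
So after constraint 2: D(U) = {2,3,4}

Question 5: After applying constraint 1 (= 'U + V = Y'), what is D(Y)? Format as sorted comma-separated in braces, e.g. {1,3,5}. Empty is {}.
Constraint 1 (U + V = Y) on D(U)={2,3,4,6,7,8} D(V)={2,3,4,6,7,8} D(Y)={3,4,6,7}: U {2,3,4,6,7,8}->{2,3,4}; V {2,3,4,6,7,8}->{2,3,4}; Y {3,4,6,7}->{4,6,7}
So after constraint 1: D(Y) = {4,6,7}

Answer: {4,6,7}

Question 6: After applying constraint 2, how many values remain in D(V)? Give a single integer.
Constraint 1 (U + V = Y) on D(U)={2,3,4,6,7,8} D(V)={2,3,4,6,7,8} D(Y)={3,4,6,7}: U {2,3,4,6,7,8}->{2,3,4}; V {2,3,4,6,7,8}->{2,3,4}; Y {3,4,6,7}->{4,6,7}
Constraint 2 (Z < V) on D(Z)={2,3,4,5,6,8} D(V)={2,3,4}: Z {2,3,4,5,6,8}->{2,3}; V {2,3,4}->{3,4}
So after constraint 2: D(V)={3,4}, size = 2

Answer: 2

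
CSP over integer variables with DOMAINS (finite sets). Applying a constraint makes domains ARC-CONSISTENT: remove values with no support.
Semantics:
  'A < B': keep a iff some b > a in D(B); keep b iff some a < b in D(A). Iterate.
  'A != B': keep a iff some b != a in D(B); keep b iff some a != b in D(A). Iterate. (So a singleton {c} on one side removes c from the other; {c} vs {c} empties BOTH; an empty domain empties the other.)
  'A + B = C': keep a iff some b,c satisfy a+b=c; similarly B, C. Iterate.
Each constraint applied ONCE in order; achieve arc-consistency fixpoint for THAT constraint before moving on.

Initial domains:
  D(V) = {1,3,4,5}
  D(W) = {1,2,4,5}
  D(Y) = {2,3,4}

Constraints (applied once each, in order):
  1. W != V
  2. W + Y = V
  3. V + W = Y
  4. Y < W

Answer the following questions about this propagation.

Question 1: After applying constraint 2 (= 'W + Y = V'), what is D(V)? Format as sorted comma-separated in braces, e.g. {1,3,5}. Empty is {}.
Constraint 1 (W != V) on D(W)={1,2,4,5} D(V)={1,3,4,5}: no change
Constraint 2 (W + Y = V) on D(W)={1,2,4,5} D(Y)={2,3,4} D(V)={1,3,4,5}: W {1,2,4,5}->{1,2}; V {1,3,4,5}->{3,4,5}
So after constraint 2: D(V) = {3,4,5}

Answer: {3,4,5}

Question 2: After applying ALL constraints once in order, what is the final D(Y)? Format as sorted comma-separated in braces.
Constraint 1 (W != V) on D(W)={1,2,4,5} D(V)={1,3,4,5}: no change
Constraint 2 (W + Y = V) on D(W)={1,2,4,5} D(Y)={2,3,4} D(V)={1,3,4,5}: W {1,2,4,5}->{1,2}; V {1,3,4,5}->{3,4,5}
Constraint 3 (V + W = Y) on D(V)={3,4,5} D(W)={1,2} D(Y)={2,3,4}: V {3,4,5}->{3}; W {1,2}->{1}; Y {2,3,4}->{4}
Constraint 4 (Y < W) on D(Y)={4} D(W)={1}: Y {4}->{}; W {1}->{}
So after all 4 constraints: D(Y) = {}

Answer: {}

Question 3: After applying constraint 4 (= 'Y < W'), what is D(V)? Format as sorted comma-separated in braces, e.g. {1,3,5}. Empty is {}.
Constraint 1 (W != V) on D(W)={1,2,4,5} D(V)={1,3,4,5}: no change
Constraint 2 (W + Y = V) on D(W)={1,2,4,5} D(Y)={2,3,4} D(V)={1,3,4,5}: W {1,2,4,5}->{1,2}; V {1,3,4,5}->{3,4,5}
Constraint 3 (V + W = Y) on D(V)={3,4,5} D(W)={1,2} D(Y)={2,3,4}: V {3,4,5}->{3}; W {1,2}->{1}; Y {2,3,4}->{4}
Constraint 4 (Y < W) on D(Y)={4} D(W)={1}: Y {4}->{}; W {1}->{}
So after constraint 4: D(V) = {3}

Answer: {3}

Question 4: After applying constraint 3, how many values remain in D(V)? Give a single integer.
Answer: 1

Derivation:
Constraint 1 (W != V) on D(W)={1,2,4,5} D(V)={1,3,4,5}: no change
Constraint 2 (W + Y = V) on D(W)={1,2,4,5} D(Y)={2,3,4} D(V)={1,3,4,5}: W {1,2,4,5}->{1,2}; V {1,3,4,5}->{3,4,5}
Constraint 3 (V + W = Y) on D(V)={3,4,5} D(W)={1,2} D(Y)={2,3,4}: V {3,4,5}->{3}; W {1,2}->{1}; Y {2,3,4}->{4}
So after constraint 3: D(V)={3}, size = 1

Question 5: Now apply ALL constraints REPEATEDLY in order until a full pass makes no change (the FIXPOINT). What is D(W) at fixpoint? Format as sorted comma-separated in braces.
Answer: {}

Derivation:
pass 0 (initial): D(W)={1,2,4,5}
pass 1: V {1,3,4,5}->{3}; W {1,2,4,5}->{}; Y {2,3,4}->{}
pass 2: V {3}->{}
pass 3: no change
Fixpoint after 3 passes: D(W) = {}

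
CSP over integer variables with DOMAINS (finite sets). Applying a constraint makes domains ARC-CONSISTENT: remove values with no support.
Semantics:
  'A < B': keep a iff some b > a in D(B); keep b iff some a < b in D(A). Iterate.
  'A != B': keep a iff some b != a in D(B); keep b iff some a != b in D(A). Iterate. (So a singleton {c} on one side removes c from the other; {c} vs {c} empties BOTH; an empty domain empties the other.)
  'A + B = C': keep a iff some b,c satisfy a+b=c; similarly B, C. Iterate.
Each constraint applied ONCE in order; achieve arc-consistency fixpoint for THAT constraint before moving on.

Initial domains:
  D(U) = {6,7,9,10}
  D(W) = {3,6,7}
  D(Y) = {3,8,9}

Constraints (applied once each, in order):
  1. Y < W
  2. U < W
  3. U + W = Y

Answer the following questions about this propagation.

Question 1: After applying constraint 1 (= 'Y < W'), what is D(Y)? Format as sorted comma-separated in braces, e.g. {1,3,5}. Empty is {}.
Constraint 1 (Y < W) on D(Y)={3,8,9} D(W)={3,6,7}: Y {3,8,9}->{3}; W {3,6,7}->{6,7}
So after constraint 1: D(Y) = {3}

Answer: {3}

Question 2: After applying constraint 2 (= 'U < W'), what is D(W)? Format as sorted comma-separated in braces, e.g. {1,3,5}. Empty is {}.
Constraint 1 (Y < W) on D(Y)={3,8,9} D(W)={3,6,7}: Y {3,8,9}->{3}; W {3,6,7}->{6,7}
Constraint 2 (U < W) on D(U)={6,7,9,10} D(W)={6,7}: U {6,7,9,10}->{6}; W {6,7}->{7}
So after constraint 2: D(W) = {7}

Answer: {7}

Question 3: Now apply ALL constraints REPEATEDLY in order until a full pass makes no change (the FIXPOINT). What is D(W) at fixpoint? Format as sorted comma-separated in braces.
pass 0 (initial): D(W)={3,6,7}
pass 1: U {6,7,9,10}->{}; W {3,6,7}->{}; Y {3,8,9}->{}
pass 2: no change
Fixpoint after 2 passes: D(W) = {}

Answer: {}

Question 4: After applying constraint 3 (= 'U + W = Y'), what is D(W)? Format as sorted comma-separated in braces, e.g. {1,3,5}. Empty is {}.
Constraint 1 (Y < W) on D(Y)={3,8,9} D(W)={3,6,7}: Y {3,8,9}->{3}; W {3,6,7}->{6,7}
Constraint 2 (U < W) on D(U)={6,7,9,10} D(W)={6,7}: U {6,7,9,10}->{6}; W {6,7}->{7}
Constraint 3 (U + W = Y) on D(U)={6} D(W)={7} D(Y)={3}: U {6}->{}; W {7}->{}; Y {3}->{}
So after constraint 3: D(W) = {}

Answer: {}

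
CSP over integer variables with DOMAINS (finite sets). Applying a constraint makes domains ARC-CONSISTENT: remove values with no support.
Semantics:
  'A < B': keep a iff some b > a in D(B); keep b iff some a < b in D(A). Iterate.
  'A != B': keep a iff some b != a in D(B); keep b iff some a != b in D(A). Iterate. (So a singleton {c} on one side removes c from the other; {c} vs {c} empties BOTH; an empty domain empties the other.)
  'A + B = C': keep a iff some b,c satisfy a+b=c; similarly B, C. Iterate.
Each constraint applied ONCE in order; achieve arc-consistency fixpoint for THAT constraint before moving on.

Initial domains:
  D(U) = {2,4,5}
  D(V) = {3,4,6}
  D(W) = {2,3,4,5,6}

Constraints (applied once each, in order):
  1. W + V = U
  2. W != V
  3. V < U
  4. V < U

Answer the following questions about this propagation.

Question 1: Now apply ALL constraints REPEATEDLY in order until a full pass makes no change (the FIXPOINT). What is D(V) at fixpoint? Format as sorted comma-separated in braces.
pass 0 (initial): D(V)={3,4,6}
pass 1: U {2,4,5}->{5}; V {3,4,6}->{3}; W {2,3,4,5,6}->{2}
pass 2: no change
Fixpoint after 2 passes: D(V) = {3}

Answer: {3}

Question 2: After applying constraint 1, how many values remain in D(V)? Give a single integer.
Constraint 1 (W + V = U) on D(W)={2,3,4,5,6} D(V)={3,4,6} D(U)={2,4,5}: W {2,3,4,5,6}->{2}; V {3,4,6}->{3}; U {2,4,5}->{5}
So after constraint 1: D(V)={3}, size = 1

Answer: 1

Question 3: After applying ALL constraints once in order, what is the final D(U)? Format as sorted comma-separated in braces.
Constraint 1 (W + V = U) on D(W)={2,3,4,5,6} D(V)={3,4,6} D(U)={2,4,5}: W {2,3,4,5,6}->{2}; V {3,4,6}->{3}; U {2,4,5}->{5}
Constraint 2 (W != V) on D(W)={2} D(V)={3}: no change
Constraint 3 (V < U) on D(V)={3} D(U)={5}: no change
Constraint 4 (V < U) on D(V)={3} D(U)={5}: no change
So after all 4 constraints: D(U) = {5}

Answer: {5}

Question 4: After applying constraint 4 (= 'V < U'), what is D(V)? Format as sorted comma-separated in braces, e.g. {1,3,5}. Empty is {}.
Answer: {3}

Derivation:
Constraint 1 (W + V = U) on D(W)={2,3,4,5,6} D(V)={3,4,6} D(U)={2,4,5}: W {2,3,4,5,6}->{2}; V {3,4,6}->{3}; U {2,4,5}->{5}
Constraint 2 (W != V) on D(W)={2} D(V)={3}: no change
Constraint 3 (V < U) on D(V)={3} D(U)={5}: no change
Constraint 4 (V < U) on D(V)={3} D(U)={5}: no change
So after constraint 4: D(V) = {3}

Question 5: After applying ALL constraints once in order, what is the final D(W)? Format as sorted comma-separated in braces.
Constraint 1 (W + V = U) on D(W)={2,3,4,5,6} D(V)={3,4,6} D(U)={2,4,5}: W {2,3,4,5,6}->{2}; V {3,4,6}->{3}; U {2,4,5}->{5}
Constraint 2 (W != V) on D(W)={2} D(V)={3}: no change
Constraint 3 (V < U) on D(V)={3} D(U)={5}: no change
Constraint 4 (V < U) on D(V)={3} D(U)={5}: no change
So after all 4 constraints: D(W) = {2}

Answer: {2}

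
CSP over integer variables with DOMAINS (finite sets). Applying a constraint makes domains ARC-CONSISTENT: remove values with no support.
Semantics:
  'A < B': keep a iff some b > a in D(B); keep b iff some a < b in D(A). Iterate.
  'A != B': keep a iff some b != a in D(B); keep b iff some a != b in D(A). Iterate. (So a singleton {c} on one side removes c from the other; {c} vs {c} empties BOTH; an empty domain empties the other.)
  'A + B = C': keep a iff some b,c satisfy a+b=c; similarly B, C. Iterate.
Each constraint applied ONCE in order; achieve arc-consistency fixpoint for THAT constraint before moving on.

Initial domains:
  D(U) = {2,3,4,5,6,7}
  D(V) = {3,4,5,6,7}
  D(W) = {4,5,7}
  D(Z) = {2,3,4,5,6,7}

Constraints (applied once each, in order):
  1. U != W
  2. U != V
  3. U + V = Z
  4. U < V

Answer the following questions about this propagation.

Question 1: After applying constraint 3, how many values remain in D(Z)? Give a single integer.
Answer: 3

Derivation:
Constraint 1 (U != W) on D(U)={2,3,4,5,6,7} D(W)={4,5,7}: no change
Constraint 2 (U != V) on D(U)={2,3,4,5,6,7} D(V)={3,4,5,6,7}: no change
Constraint 3 (U + V = Z) on D(U)={2,3,4,5,6,7} D(V)={3,4,5,6,7} D(Z)={2,3,4,5,6,7}: U {2,3,4,5,6,7}->{2,3,4}; V {3,4,5,6,7}->{3,4,5}; Z {2,3,4,5,6,7}->{5,6,7}
So after constraint 3: D(Z)={5,6,7}, size = 3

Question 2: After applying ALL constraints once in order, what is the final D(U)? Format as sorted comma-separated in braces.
Answer: {2,3,4}

Derivation:
Constraint 1 (U != W) on D(U)={2,3,4,5,6,7} D(W)={4,5,7}: no change
Constraint 2 (U != V) on D(U)={2,3,4,5,6,7} D(V)={3,4,5,6,7}: no change
Constraint 3 (U + V = Z) on D(U)={2,3,4,5,6,7} D(V)={3,4,5,6,7} D(Z)={2,3,4,5,6,7}: U {2,3,4,5,6,7}->{2,3,4}; V {3,4,5,6,7}->{3,4,5}; Z {2,3,4,5,6,7}->{5,6,7}
Constraint 4 (U < V) on D(U)={2,3,4} D(V)={3,4,5}: no change
So after all 4 constraints: D(U) = {2,3,4}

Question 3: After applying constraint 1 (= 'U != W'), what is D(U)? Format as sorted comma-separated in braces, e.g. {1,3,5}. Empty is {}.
Constraint 1 (U != W) on D(U)={2,3,4,5,6,7} D(W)={4,5,7}: no change
So after constraint 1: D(U) = {2,3,4,5,6,7}

Answer: {2,3,4,5,6,7}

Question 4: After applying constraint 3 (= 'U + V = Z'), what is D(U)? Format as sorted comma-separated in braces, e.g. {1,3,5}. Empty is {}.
Constraint 1 (U != W) on D(U)={2,3,4,5,6,7} D(W)={4,5,7}: no change
Constraint 2 (U != V) on D(U)={2,3,4,5,6,7} D(V)={3,4,5,6,7}: no change
Constraint 3 (U + V = Z) on D(U)={2,3,4,5,6,7} D(V)={3,4,5,6,7} D(Z)={2,3,4,5,6,7}: U {2,3,4,5,6,7}->{2,3,4}; V {3,4,5,6,7}->{3,4,5}; Z {2,3,4,5,6,7}->{5,6,7}
So after constraint 3: D(U) = {2,3,4}

Answer: {2,3,4}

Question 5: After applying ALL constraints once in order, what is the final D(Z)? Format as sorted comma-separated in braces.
Constraint 1 (U != W) on D(U)={2,3,4,5,6,7} D(W)={4,5,7}: no change
Constraint 2 (U != V) on D(U)={2,3,4,5,6,7} D(V)={3,4,5,6,7}: no change
Constraint 3 (U + V = Z) on D(U)={2,3,4,5,6,7} D(V)={3,4,5,6,7} D(Z)={2,3,4,5,6,7}: U {2,3,4,5,6,7}->{2,3,4}; V {3,4,5,6,7}->{3,4,5}; Z {2,3,4,5,6,7}->{5,6,7}
Constraint 4 (U < V) on D(U)={2,3,4} D(V)={3,4,5}: no change
So after all 4 constraints: D(Z) = {5,6,7}

Answer: {5,6,7}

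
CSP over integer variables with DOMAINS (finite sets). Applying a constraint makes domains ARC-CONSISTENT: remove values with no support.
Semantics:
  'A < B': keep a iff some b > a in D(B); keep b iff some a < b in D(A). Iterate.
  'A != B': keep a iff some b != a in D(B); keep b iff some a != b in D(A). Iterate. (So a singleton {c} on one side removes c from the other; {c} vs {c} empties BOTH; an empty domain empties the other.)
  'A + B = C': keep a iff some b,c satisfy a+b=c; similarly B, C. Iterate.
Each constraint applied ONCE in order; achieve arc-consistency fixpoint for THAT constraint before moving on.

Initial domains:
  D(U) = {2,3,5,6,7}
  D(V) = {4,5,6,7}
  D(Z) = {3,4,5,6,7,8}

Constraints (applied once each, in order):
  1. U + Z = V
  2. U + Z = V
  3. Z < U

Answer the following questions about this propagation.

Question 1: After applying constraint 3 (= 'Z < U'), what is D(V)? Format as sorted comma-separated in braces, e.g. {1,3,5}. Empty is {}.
Constraint 1 (U + Z = V) on D(U)={2,3,5,6,7} D(Z)={3,4,5,6,7,8} D(V)={4,5,6,7}: U {2,3,5,6,7}->{2,3}; Z {3,4,5,6,7,8}->{3,4,5}; V {4,5,6,7}->{5,6,7}
Constraint 2 (U + Z = V) on D(U)={2,3} D(Z)={3,4,5} D(V)={5,6,7}: no change
Constraint 3 (Z < U) on D(Z)={3,4,5} D(U)={2,3}: Z {3,4,5}->{}; U {2,3}->{}
So after constraint 3: D(V) = {5,6,7}

Answer: {5,6,7}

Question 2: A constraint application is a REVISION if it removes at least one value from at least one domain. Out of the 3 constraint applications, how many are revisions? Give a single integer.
Answer: 2

Derivation:
Constraint 1 (U + Z = V) on D(U)={2,3,5,6,7} D(Z)={3,4,5,6,7,8} D(V)={4,5,6,7}: U {2,3,5,6,7}->{2,3}; Z {3,4,5,6,7,8}->{3,4,5}; V {4,5,6,7}->{5,6,7} => REVISION
Constraint 2 (U + Z = V) on D(U)={2,3} D(Z)={3,4,5} D(V)={5,6,7}: no change => not a revision
Constraint 3 (Z < U) on D(Z)={3,4,5} D(U)={2,3}: Z {3,4,5}->{}; U {2,3}->{} => REVISION
Total revisions = 2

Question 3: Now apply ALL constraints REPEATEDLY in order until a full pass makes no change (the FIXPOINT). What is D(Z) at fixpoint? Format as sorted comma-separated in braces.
Answer: {}

Derivation:
pass 0 (initial): D(Z)={3,4,5,6,7,8}
pass 1: U {2,3,5,6,7}->{}; V {4,5,6,7}->{5,6,7}; Z {3,4,5,6,7,8}->{}
pass 2: V {5,6,7}->{}
pass 3: no change
Fixpoint after 3 passes: D(Z) = {}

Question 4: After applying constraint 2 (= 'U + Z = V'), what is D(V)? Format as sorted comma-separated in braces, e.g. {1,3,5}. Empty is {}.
Answer: {5,6,7}

Derivation:
Constraint 1 (U + Z = V) on D(U)={2,3,5,6,7} D(Z)={3,4,5,6,7,8} D(V)={4,5,6,7}: U {2,3,5,6,7}->{2,3}; Z {3,4,5,6,7,8}->{3,4,5}; V {4,5,6,7}->{5,6,7}
Constraint 2 (U + Z = V) on D(U)={2,3} D(Z)={3,4,5} D(V)={5,6,7}: no change
So after constraint 2: D(V) = {5,6,7}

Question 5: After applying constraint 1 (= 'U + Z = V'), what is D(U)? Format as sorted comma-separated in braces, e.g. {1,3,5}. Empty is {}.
Constraint 1 (U + Z = V) on D(U)={2,3,5,6,7} D(Z)={3,4,5,6,7,8} D(V)={4,5,6,7}: U {2,3,5,6,7}->{2,3}; Z {3,4,5,6,7,8}->{3,4,5}; V {4,5,6,7}->{5,6,7}
So after constraint 1: D(U) = {2,3}

Answer: {2,3}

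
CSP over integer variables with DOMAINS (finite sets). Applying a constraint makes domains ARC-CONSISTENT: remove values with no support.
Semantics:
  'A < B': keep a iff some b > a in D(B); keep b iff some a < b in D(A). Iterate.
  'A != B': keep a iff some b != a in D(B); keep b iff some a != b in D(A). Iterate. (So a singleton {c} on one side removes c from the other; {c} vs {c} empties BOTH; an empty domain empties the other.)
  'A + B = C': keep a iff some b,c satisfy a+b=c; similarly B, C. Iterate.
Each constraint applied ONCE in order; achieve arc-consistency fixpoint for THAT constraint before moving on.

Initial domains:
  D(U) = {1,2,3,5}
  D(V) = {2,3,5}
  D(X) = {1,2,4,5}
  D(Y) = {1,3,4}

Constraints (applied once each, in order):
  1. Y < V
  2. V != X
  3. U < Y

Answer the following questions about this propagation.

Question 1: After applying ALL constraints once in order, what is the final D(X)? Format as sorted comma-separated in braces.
Answer: {1,2,4,5}

Derivation:
Constraint 1 (Y < V) on D(Y)={1,3,4} D(V)={2,3,5}: no change
Constraint 2 (V != X) on D(V)={2,3,5} D(X)={1,2,4,5}: no change
Constraint 3 (U < Y) on D(U)={1,2,3,5} D(Y)={1,3,4}: U {1,2,3,5}->{1,2,3}; Y {1,3,4}->{3,4}
So after all 3 constraints: D(X) = {1,2,4,5}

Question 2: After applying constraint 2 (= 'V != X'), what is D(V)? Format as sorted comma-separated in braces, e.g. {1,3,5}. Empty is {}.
Answer: {2,3,5}

Derivation:
Constraint 1 (Y < V) on D(Y)={1,3,4} D(V)={2,3,5}: no change
Constraint 2 (V != X) on D(V)={2,3,5} D(X)={1,2,4,5}: no change
So after constraint 2: D(V) = {2,3,5}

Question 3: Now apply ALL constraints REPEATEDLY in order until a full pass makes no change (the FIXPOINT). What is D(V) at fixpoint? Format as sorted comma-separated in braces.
pass 0 (initial): D(V)={2,3,5}
pass 1: U {1,2,3,5}->{1,2,3}; Y {1,3,4}->{3,4}
pass 2: V {2,3,5}->{5}; X {1,2,4,5}->{1,2,4}
pass 3: no change
Fixpoint after 3 passes: D(V) = {5}

Answer: {5}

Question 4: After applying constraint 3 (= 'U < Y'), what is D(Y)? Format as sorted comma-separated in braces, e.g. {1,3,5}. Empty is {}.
Answer: {3,4}

Derivation:
Constraint 1 (Y < V) on D(Y)={1,3,4} D(V)={2,3,5}: no change
Constraint 2 (V != X) on D(V)={2,3,5} D(X)={1,2,4,5}: no change
Constraint 3 (U < Y) on D(U)={1,2,3,5} D(Y)={1,3,4}: U {1,2,3,5}->{1,2,3}; Y {1,3,4}->{3,4}
So after constraint 3: D(Y) = {3,4}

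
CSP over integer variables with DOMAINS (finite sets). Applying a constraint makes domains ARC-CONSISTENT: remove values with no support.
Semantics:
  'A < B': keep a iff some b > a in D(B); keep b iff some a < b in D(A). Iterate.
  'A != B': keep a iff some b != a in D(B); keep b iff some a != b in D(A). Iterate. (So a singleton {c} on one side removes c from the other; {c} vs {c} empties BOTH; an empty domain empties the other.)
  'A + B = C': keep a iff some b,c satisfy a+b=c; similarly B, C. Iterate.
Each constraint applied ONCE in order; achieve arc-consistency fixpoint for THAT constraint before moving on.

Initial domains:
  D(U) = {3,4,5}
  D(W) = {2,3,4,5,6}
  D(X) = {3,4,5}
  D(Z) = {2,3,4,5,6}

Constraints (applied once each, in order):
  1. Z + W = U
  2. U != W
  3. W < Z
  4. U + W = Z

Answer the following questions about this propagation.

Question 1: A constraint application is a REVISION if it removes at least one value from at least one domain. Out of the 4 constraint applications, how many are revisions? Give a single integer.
Constraint 1 (Z + W = U) on D(Z)={2,3,4,5,6} D(W)={2,3,4,5,6} D(U)={3,4,5}: Z {2,3,4,5,6}->{2,3}; W {2,3,4,5,6}->{2,3}; U {3,4,5}->{4,5} => REVISION
Constraint 2 (U != W) on D(U)={4,5} D(W)={2,3}: no change => not a revision
Constraint 3 (W < Z) on D(W)={2,3} D(Z)={2,3}: W {2,3}->{2}; Z {2,3}->{3} => REVISION
Constraint 4 (U + W = Z) on D(U)={4,5} D(W)={2} D(Z)={3}: U {4,5}->{}; W {2}->{}; Z {3}->{} => REVISION
Total revisions = 3

Answer: 3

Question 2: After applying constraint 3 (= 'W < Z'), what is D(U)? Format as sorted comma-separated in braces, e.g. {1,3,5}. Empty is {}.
Answer: {4,5}

Derivation:
Constraint 1 (Z + W = U) on D(Z)={2,3,4,5,6} D(W)={2,3,4,5,6} D(U)={3,4,5}: Z {2,3,4,5,6}->{2,3}; W {2,3,4,5,6}->{2,3}; U {3,4,5}->{4,5}
Constraint 2 (U != W) on D(U)={4,5} D(W)={2,3}: no change
Constraint 3 (W < Z) on D(W)={2,3} D(Z)={2,3}: W {2,3}->{2}; Z {2,3}->{3}
So after constraint 3: D(U) = {4,5}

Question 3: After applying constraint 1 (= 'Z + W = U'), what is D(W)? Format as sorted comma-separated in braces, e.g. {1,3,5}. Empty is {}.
Constraint 1 (Z + W = U) on D(Z)={2,3,4,5,6} D(W)={2,3,4,5,6} D(U)={3,4,5}: Z {2,3,4,5,6}->{2,3}; W {2,3,4,5,6}->{2,3}; U {3,4,5}->{4,5}
So after constraint 1: D(W) = {2,3}

Answer: {2,3}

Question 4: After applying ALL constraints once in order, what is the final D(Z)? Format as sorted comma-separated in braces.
Answer: {}

Derivation:
Constraint 1 (Z + W = U) on D(Z)={2,3,4,5,6} D(W)={2,3,4,5,6} D(U)={3,4,5}: Z {2,3,4,5,6}->{2,3}; W {2,3,4,5,6}->{2,3}; U {3,4,5}->{4,5}
Constraint 2 (U != W) on D(U)={4,5} D(W)={2,3}: no change
Constraint 3 (W < Z) on D(W)={2,3} D(Z)={2,3}: W {2,3}->{2}; Z {2,3}->{3}
Constraint 4 (U + W = Z) on D(U)={4,5} D(W)={2} D(Z)={3}: U {4,5}->{}; W {2}->{}; Z {3}->{}
So after all 4 constraints: D(Z) = {}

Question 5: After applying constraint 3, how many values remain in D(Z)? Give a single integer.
Answer: 1

Derivation:
Constraint 1 (Z + W = U) on D(Z)={2,3,4,5,6} D(W)={2,3,4,5,6} D(U)={3,4,5}: Z {2,3,4,5,6}->{2,3}; W {2,3,4,5,6}->{2,3}; U {3,4,5}->{4,5}
Constraint 2 (U != W) on D(U)={4,5} D(W)={2,3}: no change
Constraint 3 (W < Z) on D(W)={2,3} D(Z)={2,3}: W {2,3}->{2}; Z {2,3}->{3}
So after constraint 3: D(Z)={3}, size = 1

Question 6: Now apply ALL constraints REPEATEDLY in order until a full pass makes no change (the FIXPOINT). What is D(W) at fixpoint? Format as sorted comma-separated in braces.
pass 0 (initial): D(W)={2,3,4,5,6}
pass 1: U {3,4,5}->{}; W {2,3,4,5,6}->{}; Z {2,3,4,5,6}->{}
pass 2: no change
Fixpoint after 2 passes: D(W) = {}

Answer: {}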